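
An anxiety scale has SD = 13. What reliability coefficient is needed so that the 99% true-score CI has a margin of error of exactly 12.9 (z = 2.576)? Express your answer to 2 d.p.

0.85

SEM needed = half-width / z = 12.9/2.576 ≈ 5.00776
r = 1 − (5.00776/13)² ≈ 1 − 0.14839 ≈ 0.85161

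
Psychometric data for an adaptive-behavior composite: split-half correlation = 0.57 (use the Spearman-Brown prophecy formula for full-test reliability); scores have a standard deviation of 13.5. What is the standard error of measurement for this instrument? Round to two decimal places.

7.07

Spearman-Brown: r = 2(0.57) / (1 + 0.57) = 1.140 / 1.570 ≈ 0.726
SEM = 13.500 × √(1 − 0.726) = 13.500 × √0.274 ≈ 13.500 × 0.523 ≈ 7.065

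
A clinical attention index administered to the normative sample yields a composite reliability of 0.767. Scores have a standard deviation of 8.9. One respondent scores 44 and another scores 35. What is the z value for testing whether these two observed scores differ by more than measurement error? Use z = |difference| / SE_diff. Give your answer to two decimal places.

1.48

SEM = 8.900 · √(1 − 0.767) = 8.900 · √0.233 ≈ 8.900 · 0.483 ≈ 4.296
SE_diff = SEM · √2 ≈ 4.296 · 1.414 ≈ 6.076
z = |44 − 35| / 6.076 = 9 / 6.076 ≈ 1.481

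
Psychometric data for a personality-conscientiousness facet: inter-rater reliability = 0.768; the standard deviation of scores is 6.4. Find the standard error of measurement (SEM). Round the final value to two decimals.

SEM = 6.400×√(1 − 0.768) ≈ 3.083

3.08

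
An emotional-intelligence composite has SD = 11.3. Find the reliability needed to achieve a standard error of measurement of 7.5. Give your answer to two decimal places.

0.56

Required reliability = 1 − (SEM/SD)² = 1 − 0.44052 ≃ 0.55948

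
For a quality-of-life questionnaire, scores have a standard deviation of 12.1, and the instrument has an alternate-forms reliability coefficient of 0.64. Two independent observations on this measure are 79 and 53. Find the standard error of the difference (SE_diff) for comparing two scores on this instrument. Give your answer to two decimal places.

10.27

SEM = 12.1000×√(1 − 0.6400) ≃ 7.2600
SE_diff = √2 × SEM ≃ 10.2672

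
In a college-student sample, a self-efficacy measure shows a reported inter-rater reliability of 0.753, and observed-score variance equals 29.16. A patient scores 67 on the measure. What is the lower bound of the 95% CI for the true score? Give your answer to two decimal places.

61.74

SD = √29.16 = 5.400
The standard error of measurement is 5.400*√(1 − 0.753) ≈ 5.400*0.497 ≈ 2.684.
1.96 * SEM ≈ 5.260
Lower limit = 67 − 5.260 ≈ 61.740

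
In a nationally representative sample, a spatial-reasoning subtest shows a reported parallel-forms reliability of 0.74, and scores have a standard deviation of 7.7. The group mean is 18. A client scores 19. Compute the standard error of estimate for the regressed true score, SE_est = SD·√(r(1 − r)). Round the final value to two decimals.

3.38

SE_est = 7.700·√(0.740·0.260) ≈ 3.377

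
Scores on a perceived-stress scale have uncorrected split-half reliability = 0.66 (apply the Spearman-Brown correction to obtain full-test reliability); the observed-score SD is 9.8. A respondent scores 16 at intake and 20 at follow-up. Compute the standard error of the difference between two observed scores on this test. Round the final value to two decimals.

6.27

r_full = 2·0.66 / (1 + 0.66) ≃ 0.7952
SEM = 9.8000 * √(1 − 0.7952) = 9.8000 * √0.2048 ≃ 9.8000 * 0.4526 ≃ 4.4352
SE_diff = SEM * √2 ≃ 4.4352 * 1.4142 ≃ 6.2723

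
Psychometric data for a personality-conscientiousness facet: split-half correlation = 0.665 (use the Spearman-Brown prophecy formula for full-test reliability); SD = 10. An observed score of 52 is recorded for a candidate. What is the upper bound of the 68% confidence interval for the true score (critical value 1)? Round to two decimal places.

Spearman-Brown: r = 2(0.665) / (1 + 0.665) = 1.330 / 1.665 ≈ 0.799
SEM = 10.000·√(1 − 0.799) ≈ 4.486
Margin = 1 · 4.486 ≈ 4.486
Upper limit = 52 + 4.486 ≈ 56.486

56.49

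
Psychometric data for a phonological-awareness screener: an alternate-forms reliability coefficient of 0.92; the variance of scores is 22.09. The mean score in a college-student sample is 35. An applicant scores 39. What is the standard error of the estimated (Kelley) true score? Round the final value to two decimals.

SD = √22.09 = 4.700
SE_est = 4.700·√[r(1 − r)] ≈ 1.275

1.28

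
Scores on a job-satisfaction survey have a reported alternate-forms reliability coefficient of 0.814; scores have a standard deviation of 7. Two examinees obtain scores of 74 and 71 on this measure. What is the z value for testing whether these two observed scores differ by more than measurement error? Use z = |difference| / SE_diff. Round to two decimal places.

The standard error of measurement is 7.0000·√(1 − 0.8140) ≈ 7.0000·0.4313 ≈ 3.0189.
SE_diff = √2 · SEM ≈ 4.2694
z = |74 − 71| / 4.2694 = 3 / 4.2694 ≈ 0.7027

0.70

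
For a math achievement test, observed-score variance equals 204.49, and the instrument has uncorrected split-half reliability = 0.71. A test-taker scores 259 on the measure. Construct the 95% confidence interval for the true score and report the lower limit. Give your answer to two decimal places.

SD = √204.49 ≈ 14.30000
r_full = 2·0.71 / (1 + 0.71) ≈ 0.83041
The standard error of measurement is 14.30000·√(1 − 0.83041) ≈ 14.30000·0.41181 ≈ 5.88894.
1.96 · SEM ≈ 11.54232
Lower limit = 259 − 11.54232 ≈ 247.45768

247.46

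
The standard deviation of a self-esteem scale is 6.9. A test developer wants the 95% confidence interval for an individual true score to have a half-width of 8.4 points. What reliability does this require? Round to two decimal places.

SEM needed = half-width / z = 8.4/1.96 ≈ 4.286
r = 1 − (SEM / SD)² = 1 − (4.286 / 6.9)² ≈ 1 − 0.386 ≈ 0.614

0.61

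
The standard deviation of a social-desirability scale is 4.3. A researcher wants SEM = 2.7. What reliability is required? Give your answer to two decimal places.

0.61

Required reliability = 1 − (SEM/SD)² = 1 − 0.39427 ≈ 0.60573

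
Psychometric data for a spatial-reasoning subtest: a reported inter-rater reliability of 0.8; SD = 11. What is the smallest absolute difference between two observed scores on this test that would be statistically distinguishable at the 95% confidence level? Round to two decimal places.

SEM = 11.0000*√(1 − 0.8000) ≈ 4.9193
Standard error of the difference = 4.9193·√2 ≈ 6.9570
Minimum reliable difference = 1.96 * SE_diff ≈ 1.96 * 6.9570 ≈ 13.6357

13.64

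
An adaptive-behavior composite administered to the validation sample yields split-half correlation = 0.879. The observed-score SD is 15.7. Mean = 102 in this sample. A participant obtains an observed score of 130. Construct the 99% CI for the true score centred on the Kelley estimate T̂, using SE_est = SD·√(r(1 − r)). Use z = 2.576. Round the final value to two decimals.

Spearman-Brown: r = 2(0.879) / (1 + 0.879) = 1.758 / 1.879 ≈ 0.936
T̂ = r·X + (1 − r)·M = 0.936·130 + 0.064·102 ≈ 121.629 + 6.568 ≈ 128.197
SE_est = SD · √(r(1 − r)) = 15.700 · √0.060 ≈ 15.700 · 0.245 ≈ 3.854
99% CI: 128.197 ± 9.927 ≈ (118.270, 138.124)

[118.27, 138.12]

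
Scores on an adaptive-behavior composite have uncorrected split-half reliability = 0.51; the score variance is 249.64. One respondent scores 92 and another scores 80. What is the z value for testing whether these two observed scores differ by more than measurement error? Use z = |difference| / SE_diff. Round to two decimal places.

0.94

SD = √249.64 = 15.800
Full-length reliability (Spearman-Brown) = 2(0.51)/(1+0.51) ≈ 0.675
SEM = 15.800 × √(1 − 0.675) = 15.800 × √0.325 ≈ 15.800 × 0.570 ≈ 9.001
Standard error of the difference = 9.001·√2 ≈ 12.729
z = |92 − 80| / 12.729 = 12 / 12.729 ≈ 0.943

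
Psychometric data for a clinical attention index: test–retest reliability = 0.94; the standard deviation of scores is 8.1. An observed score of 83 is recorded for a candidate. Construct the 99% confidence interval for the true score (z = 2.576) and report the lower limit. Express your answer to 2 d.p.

SEM = 8.1000 · √(1 − 0.9400) = 8.1000 · √0.0600 ≃ 8.1000 · 0.2449 ≃ 1.9841
2.576 · SEM ≃ 5.1110
Lower bound: 83 − 5.1110 = 77.8890

77.89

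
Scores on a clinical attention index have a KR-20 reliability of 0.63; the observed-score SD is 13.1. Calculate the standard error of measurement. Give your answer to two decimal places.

7.97

SEM = 13.1000*√(1 − 0.6300) ≈ 7.9684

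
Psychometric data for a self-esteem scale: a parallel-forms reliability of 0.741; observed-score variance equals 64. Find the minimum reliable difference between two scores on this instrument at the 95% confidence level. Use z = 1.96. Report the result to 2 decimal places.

σ = 64^(1/2) = 8.000
SEM = 8.000 · √(1 − 0.741) = 8.000 · √0.259 ≈ 8.000 · 0.509 ≈ 4.071
Standard error of the difference = 4.071·√2 ≈ 5.758
Minimum reliable difference = 1.96 · SE_diff ≈ 1.96 · 5.758 ≈ 11.285

11.29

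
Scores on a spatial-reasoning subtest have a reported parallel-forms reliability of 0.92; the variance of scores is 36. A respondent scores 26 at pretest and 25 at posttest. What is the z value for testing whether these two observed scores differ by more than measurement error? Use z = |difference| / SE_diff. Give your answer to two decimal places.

0.42

SD = √36 ≈ 6.00000
The standard error of measurement is 6.00000*√(1 − 0.92000) ≈ 6.00000*0.28284 ≈ 1.69706.
Standard error of the difference = 1.69706·√2 ≈ 2.40000
z = 1 / 2.40000 ≈ 0.41667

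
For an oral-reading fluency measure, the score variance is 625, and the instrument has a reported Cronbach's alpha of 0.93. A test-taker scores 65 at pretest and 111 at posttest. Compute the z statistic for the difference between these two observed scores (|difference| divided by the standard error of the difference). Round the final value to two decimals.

SD = √625 = 25.00000
SEM = 25.00000×√(1 − 0.93000) ≈ 6.61438
SE_diff = SEM × √2 ≈ 6.61438 × 1.41421 ≈ 9.35414
z = 46 / 9.35414 ≈ 4.91761

4.92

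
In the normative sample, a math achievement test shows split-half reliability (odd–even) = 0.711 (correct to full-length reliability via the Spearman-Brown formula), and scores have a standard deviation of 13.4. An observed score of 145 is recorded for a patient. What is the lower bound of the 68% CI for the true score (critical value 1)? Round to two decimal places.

139.49

Spearman-Brown: r = 2(0.711) / (1 + 0.711) = 1.4220 / 1.7110 ≈ 0.8311
SEM = 13.4000 × √(1 − 0.8311) = 13.4000 × √0.1689 ≈ 13.4000 × 0.4110 ≈ 5.5072
Half-width = 1×5.5072 ≈ 5.5072
Lower limit = 145 − 5.5072 ≈ 139.4928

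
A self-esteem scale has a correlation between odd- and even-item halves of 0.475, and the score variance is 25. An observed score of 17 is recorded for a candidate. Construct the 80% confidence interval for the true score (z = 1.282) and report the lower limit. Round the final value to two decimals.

13.18

SD = √25 ≃ 5.0000
r_full = 2·0.475 / (1 + 0.475) ≃ 0.6441
SEM = 5.0000×√(1 − 0.6441) ≃ 2.9830
Margin = 1.282 × 2.9830 ≃ 3.8242
Lower bound: 17 − 3.8242 = 13.1758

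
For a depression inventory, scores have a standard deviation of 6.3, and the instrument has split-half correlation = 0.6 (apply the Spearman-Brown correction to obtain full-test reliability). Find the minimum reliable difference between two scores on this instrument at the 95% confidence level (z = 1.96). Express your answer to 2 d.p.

8.73

Full-length reliability (Spearman-Brown) = 2(0.6)/(1+0.6) ≃ 0.75000
SEM = 6.30000 * √(1 − 0.75000) = 6.30000 * √0.25000 ≃ 6.30000 * 0.50000 ≃ 3.15000
SE_diff = SEM * √2 ≃ 3.15000 * 1.41421 ≃ 4.45477
Minimum reliable difference = 1.96 * SE_diff ≃ 1.96 * 4.45477 ≃ 8.73135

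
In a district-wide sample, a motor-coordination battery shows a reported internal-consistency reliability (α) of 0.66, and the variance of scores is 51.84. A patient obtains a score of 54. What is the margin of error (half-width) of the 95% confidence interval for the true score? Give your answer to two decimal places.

σ = 51.84^(1/2) = 7.200
SEM = 7.200 × √(1 − 0.660) = 7.200 × √0.340 ≈ 7.200 × 0.583 ≈ 4.198
1.96 × SEM ≈ 8.229

8.23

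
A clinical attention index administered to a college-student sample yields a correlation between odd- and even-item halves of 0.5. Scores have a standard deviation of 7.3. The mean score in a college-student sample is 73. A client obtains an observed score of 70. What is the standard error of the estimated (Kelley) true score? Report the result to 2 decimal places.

Spearman-Brown: r = 2(0.5) / (1 + 0.5) = 1.00000 / 1.50000 ≈ 0.66667
SE_est = SD × √(r(1 − r)) = 7.30000 × √0.22222 ≈ 7.30000 × 0.47140 ≈ 3.44125

3.44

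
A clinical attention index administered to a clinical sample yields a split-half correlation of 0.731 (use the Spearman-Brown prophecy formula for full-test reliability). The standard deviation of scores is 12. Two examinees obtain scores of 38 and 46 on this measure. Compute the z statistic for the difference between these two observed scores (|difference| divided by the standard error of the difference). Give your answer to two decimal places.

Full-length reliability (Spearman-Brown) = 2(0.731)/(1+0.731) ≈ 0.84460
The standard error of measurement is 12.00000*√(1 − 0.84460) ≈ 12.00000*0.39421 ≈ 4.73052.
Standard error of the difference = 4.73052·√2 ≈ 6.68997
z = |38 − 46| / 6.68997 = 8 / 6.68997 ≈ 1.19582

1.20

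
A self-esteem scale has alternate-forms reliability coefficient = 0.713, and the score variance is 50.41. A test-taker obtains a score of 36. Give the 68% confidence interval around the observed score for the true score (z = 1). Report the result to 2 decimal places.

σ = 50.41^(1/2) = 7.100
SEM = 7.100 * √(1 − 0.713) = 7.100 * √0.287 ≈ 7.100 * 0.536 ≈ 3.804
Half-width = 1*3.804 ≈ 3.804
Interval: (32.196, 39.804)

[32.20, 39.80]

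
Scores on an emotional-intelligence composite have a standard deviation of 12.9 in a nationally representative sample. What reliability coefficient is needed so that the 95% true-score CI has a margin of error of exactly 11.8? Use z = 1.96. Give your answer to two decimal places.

0.78

Required SEM = 11.8 / 1.96 ≈ 6.020
r = 1 − (SEM / SD)² = 1 − (6.020 / 12.9)² ≈ 1 − 0.218 ≈ 0.782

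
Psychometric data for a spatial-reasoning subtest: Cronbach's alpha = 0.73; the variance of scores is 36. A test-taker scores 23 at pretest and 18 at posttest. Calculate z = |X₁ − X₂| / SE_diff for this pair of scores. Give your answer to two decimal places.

1.13

SD = √36 = 6.00000
SEM = 6.00000*√(1 − 0.73000) ≃ 3.11769
Standard error of the difference = 3.11769·√2 ≃ 4.40908
z = 5 / 4.40908 ≃ 1.13402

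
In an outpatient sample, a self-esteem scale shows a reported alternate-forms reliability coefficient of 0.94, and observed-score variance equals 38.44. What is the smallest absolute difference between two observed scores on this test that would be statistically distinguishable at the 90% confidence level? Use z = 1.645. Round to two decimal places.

σ = 38.44^(1/2) = 6.2000
The standard error of measurement is 6.2000×√(1 − 0.9400) ≈ 6.2000×0.2449 ≈ 1.5187.
SE_diff = √2 × SEM ≈ 2.1477
Minimum reliable difference = 1.645 × SE_diff ≈ 1.645 × 2.1477 ≈ 3.5330

3.53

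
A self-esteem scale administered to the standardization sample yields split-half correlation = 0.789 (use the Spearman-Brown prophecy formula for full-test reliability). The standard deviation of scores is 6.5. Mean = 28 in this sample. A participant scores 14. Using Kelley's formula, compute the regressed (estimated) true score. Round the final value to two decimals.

Spearman-Brown: r = 2(0.789) / (1 + 0.789) = 1.5780 / 1.7890 ≈ 0.8821
T̂ = 0.8821(14) + 0.1179(28) ≈ 15.6512

15.65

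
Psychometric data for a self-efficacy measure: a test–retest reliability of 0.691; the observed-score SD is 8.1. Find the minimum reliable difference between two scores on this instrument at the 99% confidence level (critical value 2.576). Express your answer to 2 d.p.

The standard error of measurement is 8.1000×√(1 − 0.6910) ≃ 8.1000×0.5559 ≃ 4.5026.
SE_diff = SEM × √2 ≃ 4.5026 × 1.4142 ≃ 6.3677
Smallest detectable difference = 2.576×6.3677 ≃ 16.4031

16.40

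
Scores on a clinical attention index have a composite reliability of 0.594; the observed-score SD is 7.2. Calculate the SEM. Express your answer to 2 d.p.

SEM = 7.2000 * √(1 − 0.5940) = 7.2000 * √0.4060 ≃ 7.2000 * 0.6372 ≃ 4.5877

4.59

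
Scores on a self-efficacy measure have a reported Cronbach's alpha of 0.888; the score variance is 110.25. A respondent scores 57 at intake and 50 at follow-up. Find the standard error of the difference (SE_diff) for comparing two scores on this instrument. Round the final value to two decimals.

σ = 110.25^(1/2) = 10.500
SEM = 10.500 × √(1 − 0.888) = 10.500 × √0.112 ≃ 10.500 × 0.335 ≃ 3.514
SE_diff = √2 × SEM ≃ 4.970

4.97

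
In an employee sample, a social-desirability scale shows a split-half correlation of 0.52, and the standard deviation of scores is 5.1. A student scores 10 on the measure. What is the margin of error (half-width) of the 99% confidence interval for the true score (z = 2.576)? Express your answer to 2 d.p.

r_full = 2·0.52 / (1 + 0.52) ≈ 0.684
SEM = 5.100 * √(1 − 0.684) = 5.100 * √0.316 ≈ 5.100 * 0.562 ≈ 2.866
Margin = 2.576 * 2.866 ≈ 7.383

7.38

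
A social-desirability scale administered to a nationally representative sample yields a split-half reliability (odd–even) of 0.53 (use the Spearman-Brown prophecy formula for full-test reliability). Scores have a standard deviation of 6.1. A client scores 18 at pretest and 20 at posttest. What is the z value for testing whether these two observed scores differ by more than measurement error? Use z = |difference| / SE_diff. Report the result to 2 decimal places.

0.42

Spearman-Brown: r = 2(0.53) / (1 + 0.53) = 1.0600 / 1.5300 ≈ 0.6928
SEM = 6.1000×√(1 − 0.6928) ≈ 3.3809
Standard error of the difference = 3.3809·√2 ≈ 4.7813
z = |18 − 20| / 4.7813 = 2 / 4.7813 ≈ 0.4183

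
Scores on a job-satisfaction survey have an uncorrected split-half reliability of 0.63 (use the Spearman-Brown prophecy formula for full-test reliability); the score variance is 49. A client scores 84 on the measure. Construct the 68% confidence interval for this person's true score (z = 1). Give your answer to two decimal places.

[80.66, 87.34]

SD = √49 = 7.0000
Full-length reliability (Spearman-Brown) = 2(0.63)/(1+0.63) ≈ 0.7730
The standard error of measurement is 7.0000×√(1 − 0.7730) ≈ 7.0000×0.4764 ≈ 3.3351.
Half-width = 1×3.3351 ≈ 3.3351
68% CI: 84 ± 3.3351 = [80.6649, 87.3351]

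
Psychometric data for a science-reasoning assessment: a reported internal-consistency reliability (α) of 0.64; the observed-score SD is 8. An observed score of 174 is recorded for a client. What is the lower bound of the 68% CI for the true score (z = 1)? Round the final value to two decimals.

169.20

SEM = 8.0000 × √(1 − 0.6400) = 8.0000 × √0.3600 ≈ 8.0000 × 0.6000 ≈ 4.8000
Half-width = 1×4.8000 ≈ 4.8000
Lower bound: 174 − 4.8000 = 169.2000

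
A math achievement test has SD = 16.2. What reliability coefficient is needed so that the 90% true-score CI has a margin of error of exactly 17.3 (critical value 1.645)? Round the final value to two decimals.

0.58

Required SEM = 17.3 / 1.645 ≈ 10.5167
Required reliability = 1 − (SEM/SD)² = 1 − 0.4214 ≈ 0.5786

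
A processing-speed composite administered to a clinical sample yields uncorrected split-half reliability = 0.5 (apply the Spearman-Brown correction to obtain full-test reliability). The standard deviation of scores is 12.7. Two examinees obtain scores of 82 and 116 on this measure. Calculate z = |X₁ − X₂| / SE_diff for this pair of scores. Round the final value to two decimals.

3.28

Spearman-Brown: r = 2(0.5) / (1 + 0.5) = 1.0000 / 1.5000 ≈ 0.6667
SEM = 12.7000 * √(1 − 0.6667) = 12.7000 * √0.3333 ≈ 12.7000 * 0.5774 ≈ 7.3323
SE_diff = SEM * √2 ≈ 7.3323 * 1.4142 ≈ 10.3695
z = 34 / 10.3695 ≈ 3.2788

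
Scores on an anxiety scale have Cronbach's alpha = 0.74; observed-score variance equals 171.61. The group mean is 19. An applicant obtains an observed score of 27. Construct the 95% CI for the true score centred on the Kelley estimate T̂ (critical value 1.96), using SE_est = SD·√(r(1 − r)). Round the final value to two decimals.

SD = √171.61 = 13.1000
T̂ = r·X + (1 − r)·M = 0.7400*27 + 0.2600*19 = 19.9800 + 4.9400 ≃ 24.9200
SE_est = 13.1000*√(0.7400*0.2600) ≃ 5.7461
95% CI: 24.9200 ± 11.2624 ≃ (13.6576, 36.1824)

[13.66, 36.18]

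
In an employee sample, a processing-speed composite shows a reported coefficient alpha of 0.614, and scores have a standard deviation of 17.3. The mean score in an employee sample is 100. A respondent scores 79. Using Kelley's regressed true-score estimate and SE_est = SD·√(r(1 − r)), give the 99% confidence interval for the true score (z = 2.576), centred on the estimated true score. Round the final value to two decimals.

[65.41, 108.80]

T̂ = r·X + (1 − r)·M = 0.61400×79 + 0.38600×100 = 48.50600 + 38.60000 ≈ 87.10600
SE_est = 17.30000·√[r(1 − r)] ≈ 8.42217
99% CI: 87.10600 ± 21.69551 ≈ (65.41049, 108.80151)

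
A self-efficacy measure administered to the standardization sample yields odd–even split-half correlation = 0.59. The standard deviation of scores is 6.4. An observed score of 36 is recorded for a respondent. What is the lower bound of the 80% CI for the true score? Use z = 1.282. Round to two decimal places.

r_full = 2·0.59 / (1 + 0.59) ≈ 0.742
SEM = 6.400*√(1 − 0.742) ≈ 3.250
Half-width = 1.282*3.250 ≈ 4.166
Lower limit = 36 − 4.166 ≈ 31.834

31.83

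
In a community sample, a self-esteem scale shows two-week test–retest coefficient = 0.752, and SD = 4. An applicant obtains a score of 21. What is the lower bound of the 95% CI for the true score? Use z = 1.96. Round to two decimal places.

The standard error of measurement is 4.0000×√(1 − 0.7520) ≈ 4.0000×0.4980 ≈ 1.9920.
Margin = 1.96 × 1.9920 ≈ 3.9043
Lower bound: 21 − 3.9043 = 17.0957

17.10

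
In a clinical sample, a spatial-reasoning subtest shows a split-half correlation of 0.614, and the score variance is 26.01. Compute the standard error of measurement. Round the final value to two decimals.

σ = 26.01^(1/2) = 5.10000
Spearman-Brown: r = 2(0.614) / (1 + 0.614) = 1.22800 / 1.61400 ≈ 0.76084
SEM = 5.10000 · √(1 − 0.76084) = 5.10000 · √0.23916 ≈ 5.10000 · 0.48904 ≈ 2.49409

2.49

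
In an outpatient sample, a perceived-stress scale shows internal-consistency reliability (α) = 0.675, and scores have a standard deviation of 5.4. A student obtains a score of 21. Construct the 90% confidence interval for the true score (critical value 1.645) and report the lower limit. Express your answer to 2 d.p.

15.94

The standard error of measurement is 5.400*√(1 − 0.675) ≃ 5.400*0.570 ≃ 3.078.
Margin = 1.645 * 3.078 ≃ 5.064
Lower limit = 21 − 5.064 ≃ 15.936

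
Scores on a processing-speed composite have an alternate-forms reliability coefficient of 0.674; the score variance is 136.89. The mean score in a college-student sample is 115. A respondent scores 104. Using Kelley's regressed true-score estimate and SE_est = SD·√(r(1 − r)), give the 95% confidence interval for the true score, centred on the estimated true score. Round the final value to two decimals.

[96.84, 118.34]

SD = √136.89 = 11.7000
T̂ = 0.6740(104) + 0.3260(115) ≈ 107.5860
SE_est = SD · √(r(1 − r)) = 11.7000 · √0.2197 ≈ 11.7000 · 0.4687 ≈ 5.4843
CI = 107.5860 ± 1.96 · 5.4843 → [96.8367, 118.3353]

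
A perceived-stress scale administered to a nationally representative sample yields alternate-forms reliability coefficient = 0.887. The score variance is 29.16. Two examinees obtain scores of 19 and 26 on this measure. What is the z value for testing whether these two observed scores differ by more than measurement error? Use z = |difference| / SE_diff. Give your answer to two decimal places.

SD = √29.16 ≈ 5.400
SEM = 5.400·√(1 − 0.887) ≈ 1.815
Standard error of the difference = 1.815·√2 ≈ 2.567
z = 7 / 2.567 ≈ 2.727

2.73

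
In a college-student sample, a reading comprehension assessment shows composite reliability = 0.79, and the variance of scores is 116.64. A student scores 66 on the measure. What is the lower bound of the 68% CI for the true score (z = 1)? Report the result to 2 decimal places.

SD = √116.64 = 10.800
The standard error of measurement is 10.800×√(1 − 0.790) ≈ 10.800×0.458 ≈ 4.949.
1 × SEM ≈ 4.949
Lower limit = 66 − 4.949 ≈ 61.051

61.05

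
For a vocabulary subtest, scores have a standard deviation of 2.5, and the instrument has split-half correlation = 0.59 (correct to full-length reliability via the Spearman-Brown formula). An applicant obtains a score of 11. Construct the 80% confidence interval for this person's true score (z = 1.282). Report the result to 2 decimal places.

Full-length reliability (Spearman-Brown) = 2(0.59)/(1+0.59) ≈ 0.7421
SEM = 2.5000 · √(1 − 0.7421) = 2.5000 · √0.2579 ≈ 2.5000 · 0.5078 ≈ 1.2695
1.282 · SEM ≈ 1.6275
80% CI: 11 ± 1.6275 = [9.3725, 12.6275]

[9.37, 12.63]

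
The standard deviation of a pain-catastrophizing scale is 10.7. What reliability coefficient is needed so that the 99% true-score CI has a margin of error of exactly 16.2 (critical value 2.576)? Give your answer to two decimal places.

Required SEM = 16.2 / 2.576 ≈ 6.2888
r = 1 − (6.2888/10.7)² ≈ 1 − 0.3454 ≈ 0.6546

0.65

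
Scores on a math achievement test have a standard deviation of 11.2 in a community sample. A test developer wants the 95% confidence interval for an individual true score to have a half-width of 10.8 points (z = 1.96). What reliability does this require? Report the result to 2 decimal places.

SEM needed = half-width / z = 10.8/1.96 ≈ 5.510
r = 1 − (5.510/11.2)² ≈ 1 − 0.242 ≈ 0.758

0.76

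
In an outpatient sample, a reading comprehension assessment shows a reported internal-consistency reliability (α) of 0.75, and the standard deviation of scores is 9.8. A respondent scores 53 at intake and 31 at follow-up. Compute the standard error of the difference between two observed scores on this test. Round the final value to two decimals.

6.93

SEM = 9.800 × √(1 − 0.750) = 9.800 × √0.250 ≈ 9.800 × 0.500 ≈ 4.900
SE_diff = √2 × SEM ≈ 6.930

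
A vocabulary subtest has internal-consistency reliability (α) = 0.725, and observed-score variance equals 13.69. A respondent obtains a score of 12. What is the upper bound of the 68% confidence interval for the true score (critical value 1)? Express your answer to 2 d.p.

σ = 13.69^(1/2) = 3.7000
SEM = 3.7000·√(1 − 0.7250) ≃ 1.9403
1 · SEM ≃ 1.9403
Upper limit = 12 + 1.9403 ≃ 13.9403

13.94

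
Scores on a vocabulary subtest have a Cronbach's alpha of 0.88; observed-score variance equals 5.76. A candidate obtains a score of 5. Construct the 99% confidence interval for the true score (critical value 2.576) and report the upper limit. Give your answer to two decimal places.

SD = √5.76 ≃ 2.400
The standard error of measurement is 2.400×√(1 − 0.880) ≃ 2.400×0.346 ≃ 0.831.
2.576 × SEM ≃ 2.142
Upper bound: 5 + 2.142 = 7.142

7.14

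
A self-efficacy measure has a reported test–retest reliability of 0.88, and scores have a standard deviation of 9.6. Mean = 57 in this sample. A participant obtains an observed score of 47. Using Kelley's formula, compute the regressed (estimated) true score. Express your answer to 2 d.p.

Estimated true score = 0.8800×47 + (1 − 0.8800)×57 ≈ 48.2000

48.20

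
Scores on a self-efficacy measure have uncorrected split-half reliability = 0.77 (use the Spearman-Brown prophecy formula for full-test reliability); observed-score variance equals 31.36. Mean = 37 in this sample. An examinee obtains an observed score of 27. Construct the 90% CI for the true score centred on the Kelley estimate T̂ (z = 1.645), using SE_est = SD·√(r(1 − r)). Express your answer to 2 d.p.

[25.20, 31.40]

SD = √31.36 = 5.600
r_full = 2·0.77 / (1 + 0.77) ≈ 0.870
Estimated true score = 0.870·27 + (1 − 0.870)·37 ≈ 28.299
SE_est = SD · √(r(1 − r)) = 5.600 · √0.113 ≈ 5.600 · 0.336 ≈ 1.883
CI = 28.299 ± 1.645 · 1.883 → [25.202, 31.397]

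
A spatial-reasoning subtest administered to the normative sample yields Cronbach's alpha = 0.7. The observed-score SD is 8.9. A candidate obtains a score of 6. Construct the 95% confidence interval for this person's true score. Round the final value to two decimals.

[-3.55, 15.55]

The standard error of measurement is 8.900×√(1 − 0.700) ≈ 8.900×0.548 ≈ 4.875.
Margin = 1.96 × 4.875 ≈ 9.554
95% CI: 6 ± 9.554 = [-3.554, 15.554]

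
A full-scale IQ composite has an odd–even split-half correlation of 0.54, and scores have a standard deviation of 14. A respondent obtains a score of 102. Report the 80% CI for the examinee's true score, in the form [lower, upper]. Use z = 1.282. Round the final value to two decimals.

Spearman-Brown: r = 2(0.54) / (1 + 0.54) = 1.0800 / 1.5400 ≈ 0.7013
The standard error of measurement is 14.0000·√(1 − 0.7013) ≈ 14.0000·0.5465 ≈ 7.6515.
Margin = 1.282 · 7.6515 ≈ 9.8092
80% CI: 102 ± 9.8092 = [92.1908, 111.8092]

[92.19, 111.81]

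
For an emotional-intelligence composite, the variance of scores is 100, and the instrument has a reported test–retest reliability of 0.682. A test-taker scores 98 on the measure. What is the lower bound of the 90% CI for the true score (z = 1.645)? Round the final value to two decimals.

σ = 100^(1/2) = 10.000
SEM = 10.000·√(1 − 0.682) ≃ 5.639
Half-width = 1.645·5.639 ≃ 9.276
Lower limit = 98 − 9.276 ≃ 88.724

88.72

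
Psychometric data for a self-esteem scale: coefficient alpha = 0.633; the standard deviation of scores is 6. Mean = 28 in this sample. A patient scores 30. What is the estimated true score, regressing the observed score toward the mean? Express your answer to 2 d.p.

29.27

T̂ = r·X + (1 − r)·M = 0.6330·30 + 0.3670·28 = 18.9900 + 10.2760 ≈ 29.2660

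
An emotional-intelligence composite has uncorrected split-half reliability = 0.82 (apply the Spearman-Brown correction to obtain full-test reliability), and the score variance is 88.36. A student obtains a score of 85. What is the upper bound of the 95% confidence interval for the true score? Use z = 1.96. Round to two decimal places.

SD = √88.36 ≈ 9.4000
Spearman-Brown: r = 2(0.82) / (1 + 0.82) = 1.6400 / 1.8200 ≈ 0.9011
SEM = 9.4000×√(1 − 0.9011) ≈ 2.9562
Margin = 1.96 × 2.9562 ≈ 5.7941
Upper limit = 85 + 5.7941 ≈ 90.7941

90.79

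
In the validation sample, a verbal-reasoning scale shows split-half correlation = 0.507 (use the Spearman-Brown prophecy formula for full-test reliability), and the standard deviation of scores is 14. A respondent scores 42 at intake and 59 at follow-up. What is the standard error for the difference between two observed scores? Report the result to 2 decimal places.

11.32

r_full = 2·0.507 / (1 + 0.507) ≃ 0.6729
SEM = 14.0000 × √(1 − 0.6729) = 14.0000 × √0.3271 ≃ 14.0000 × 0.5720 ≃ 8.0075
SE_diff = √2 × SEM ≃ 11.3243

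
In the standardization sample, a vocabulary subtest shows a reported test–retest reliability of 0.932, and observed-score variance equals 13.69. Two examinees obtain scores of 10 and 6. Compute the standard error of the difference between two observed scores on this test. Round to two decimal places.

SD = √13.69 ≈ 3.700
SEM = 3.700 · √(1 − 0.932) = 3.700 · √0.068 ≈ 3.700 · 0.261 ≈ 0.965
Standard error of the difference = 0.965·√2 ≈ 1.364

1.36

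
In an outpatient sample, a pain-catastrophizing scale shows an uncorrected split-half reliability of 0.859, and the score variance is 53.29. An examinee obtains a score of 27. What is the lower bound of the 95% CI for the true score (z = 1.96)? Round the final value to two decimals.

23.06

SD = √53.29 = 7.300
Full-length reliability (Spearman-Brown) = 2(0.859)/(1+0.859) ≈ 0.924
The standard error of measurement is 7.300×√(1 − 0.924) ≈ 7.300×0.275 ≈ 2.010.
Half-width = 1.96×2.010 ≈ 3.940
Lower limit = 27 − 3.940 ≈ 23.060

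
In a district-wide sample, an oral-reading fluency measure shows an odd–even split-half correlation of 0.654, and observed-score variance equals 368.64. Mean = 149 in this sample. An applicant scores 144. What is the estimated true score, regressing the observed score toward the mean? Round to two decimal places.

r_full = 2·0.654 / (1 + 0.654) ≈ 0.791
T̂ = r·X + (1 − r)·M = 0.791×144 + 0.209×149 ≈ 113.877 + 31.169 ≈ 145.046

145.05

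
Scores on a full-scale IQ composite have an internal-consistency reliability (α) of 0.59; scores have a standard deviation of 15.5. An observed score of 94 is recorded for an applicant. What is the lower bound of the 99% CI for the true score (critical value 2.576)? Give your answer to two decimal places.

SEM = 15.50000·√(1 − 0.59000) ≈ 9.92484
Margin = 2.576 · 9.92484 ≈ 25.56639
Lower bound: 94 − 25.56639 = 68.43361

68.43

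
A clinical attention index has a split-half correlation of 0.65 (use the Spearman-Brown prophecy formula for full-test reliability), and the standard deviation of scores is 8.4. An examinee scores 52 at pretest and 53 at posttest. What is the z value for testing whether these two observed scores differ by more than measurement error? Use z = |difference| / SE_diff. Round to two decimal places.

Spearman-Brown: r = 2(0.65) / (1 + 0.65) = 1.30000 / 1.65000 ≃ 0.78788
SEM = 8.40000 · √(1 − 0.78788) = 8.40000 · √0.21212 ≃ 8.40000 · 0.46057 ≃ 3.86876
SE_diff = SEM · √2 ≃ 3.86876 · 1.41421 ≃ 5.47125
z = |52 − 53| / 5.47125 = 1 / 5.47125 ≃ 0.18277

0.18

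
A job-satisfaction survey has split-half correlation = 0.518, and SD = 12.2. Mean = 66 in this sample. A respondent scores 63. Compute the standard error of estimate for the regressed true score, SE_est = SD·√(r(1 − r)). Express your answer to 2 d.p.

5.68

Spearman-Brown: r = 2(0.518) / (1 + 0.518) = 1.036 / 1.518 ≈ 0.682
SE_est = SD · √(r(1 − r)) = 12.200 · √0.217 ≈ 12.200 · 0.466 ≈ 5.679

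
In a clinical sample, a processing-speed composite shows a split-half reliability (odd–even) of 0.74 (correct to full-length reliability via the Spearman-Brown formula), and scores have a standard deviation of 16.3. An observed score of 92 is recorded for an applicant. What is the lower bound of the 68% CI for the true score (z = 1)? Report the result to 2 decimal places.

Full-length reliability (Spearman-Brown) = 2(0.74)/(1+0.74) ≃ 0.851
The standard error of measurement is 16.300×√(1 − 0.851) ≃ 16.300×0.387 ≃ 6.301.
1 × SEM ≃ 6.301
Lower limit = 92 − 6.301 ≃ 85.699

85.70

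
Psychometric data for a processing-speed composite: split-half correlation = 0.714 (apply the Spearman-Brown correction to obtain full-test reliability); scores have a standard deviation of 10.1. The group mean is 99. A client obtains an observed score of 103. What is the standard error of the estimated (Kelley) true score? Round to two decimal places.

3.77

Spearman-Brown: r = 2(0.714) / (1 + 0.714) = 1.428 / 1.714 ≈ 0.833
SE_est = SD * √(r(1 − r)) = 10.100 * √0.139 ≈ 10.100 * 0.373 ≈ 3.766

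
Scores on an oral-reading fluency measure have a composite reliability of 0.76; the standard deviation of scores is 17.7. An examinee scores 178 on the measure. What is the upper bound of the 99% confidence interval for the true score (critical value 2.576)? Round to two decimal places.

200.34

The standard error of measurement is 17.70000*√(1 − 0.76000) ≈ 17.70000*0.48990 ≈ 8.67119.
Margin = 2.576 * 8.67119 ≈ 22.33699
Upper bound: 178 + 22.33699 = 200.33699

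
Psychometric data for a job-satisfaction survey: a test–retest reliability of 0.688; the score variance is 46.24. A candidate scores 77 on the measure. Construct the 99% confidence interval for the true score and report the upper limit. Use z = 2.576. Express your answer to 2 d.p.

86.78

SD = √46.24 = 6.8000
SEM = 6.8000 × √(1 − 0.6880) = 6.8000 × √0.3120 ≈ 6.8000 × 0.5586 ≈ 3.7983
2.576 × SEM ≈ 9.7844
Upper limit = 77 + 9.7844 ≈ 86.7844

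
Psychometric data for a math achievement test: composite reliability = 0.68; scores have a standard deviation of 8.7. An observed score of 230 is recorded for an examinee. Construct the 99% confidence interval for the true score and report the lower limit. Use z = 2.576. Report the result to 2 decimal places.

SEM = 8.70000 × √(1 − 0.68000) = 8.70000 × √0.32000 ≈ 8.70000 × 0.56569 ≈ 4.92146
Margin = 2.576 × 4.92146 ≈ 12.67769
Lower limit = 230 − 12.67769 ≈ 217.32231

217.32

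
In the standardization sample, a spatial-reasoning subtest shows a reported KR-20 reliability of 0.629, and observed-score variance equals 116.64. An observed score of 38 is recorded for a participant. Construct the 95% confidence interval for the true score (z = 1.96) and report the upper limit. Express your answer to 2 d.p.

50.89

σ = 116.64^(1/2) = 10.800
SEM = 10.800 · √(1 − 0.629) = 10.800 · √0.371 ≈ 10.800 · 0.609 ≈ 6.578
Margin = 1.96 · 6.578 ≈ 12.893
Upper limit = 38 + 12.893 ≈ 50.893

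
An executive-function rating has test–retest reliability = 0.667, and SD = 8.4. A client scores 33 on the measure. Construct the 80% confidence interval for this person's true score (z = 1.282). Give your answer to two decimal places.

[26.79, 39.21]

SEM = 8.400 × √(1 − 0.667) = 8.400 × √0.333 ≈ 8.400 × 0.577 ≈ 4.847
Margin = 1.282 × 4.847 ≈ 6.214
80% CI: 33 ± 6.214 = [26.786, 39.214]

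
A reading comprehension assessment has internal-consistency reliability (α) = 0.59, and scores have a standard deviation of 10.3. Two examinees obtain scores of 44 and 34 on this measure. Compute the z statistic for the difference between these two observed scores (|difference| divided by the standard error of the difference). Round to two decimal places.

1.07

The standard error of measurement is 10.300·√(1 − 0.590) ≃ 10.300·0.640 ≃ 6.595.
SE_diff = SEM · √2 ≃ 6.595 · 1.414 ≃ 9.327
z = |44 − 34| / 9.327 = 10 / 9.327 ≃ 1.072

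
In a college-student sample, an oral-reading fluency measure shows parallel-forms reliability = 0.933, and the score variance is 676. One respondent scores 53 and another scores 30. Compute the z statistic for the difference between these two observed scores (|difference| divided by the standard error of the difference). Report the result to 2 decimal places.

SD = √676 = 26.00000
The standard error of measurement is 26.00000*√(1 − 0.93300) ≈ 26.00000*0.25884 ≈ 6.72993.
SE_diff = √2 * SEM ≈ 9.51756
z = |53 − 30| / 9.51756 = 23 / 9.51756 ≈ 2.41659

2.42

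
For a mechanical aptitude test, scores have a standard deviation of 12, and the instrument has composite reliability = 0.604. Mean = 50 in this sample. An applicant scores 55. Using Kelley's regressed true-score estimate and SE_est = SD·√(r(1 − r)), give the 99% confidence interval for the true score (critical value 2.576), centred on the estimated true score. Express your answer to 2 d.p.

[37.90, 68.14]

T̂ = 0.6040(55) + 0.3960(50) ≃ 53.0200
SE_est = SD · √(r(1 − r)) = 12.0000 · √0.2392 ≃ 12.0000 · 0.4891 ≃ 5.8688
99% CI: 53.0200 ± 15.1180 ≃ (37.9020, 68.1380)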